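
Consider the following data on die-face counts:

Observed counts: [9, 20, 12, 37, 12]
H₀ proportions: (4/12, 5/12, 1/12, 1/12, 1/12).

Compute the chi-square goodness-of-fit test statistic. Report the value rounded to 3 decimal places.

test statistic = 144.300

n = 90; E_i = n·p_i = [30.00, 37.50, 7.50, 7.50, 7.50]
χ² = (9−30.00)²/30.00 + (20−37.50)²/37.50 + (12−7.50)²/7.50 + (37−7.50)²/7.50 + (12−7.50)²/7.50 = 144.3000
df = 4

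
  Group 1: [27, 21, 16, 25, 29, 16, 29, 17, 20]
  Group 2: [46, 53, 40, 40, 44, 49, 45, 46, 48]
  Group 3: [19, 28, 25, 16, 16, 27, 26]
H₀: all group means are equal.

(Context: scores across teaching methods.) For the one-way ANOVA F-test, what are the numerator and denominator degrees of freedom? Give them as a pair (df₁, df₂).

degrees of freedom = [2, 22]

k = 3 groups, N = 25 total
df = (k−1, N−k) = (3−1, 25−3) = (2, 22)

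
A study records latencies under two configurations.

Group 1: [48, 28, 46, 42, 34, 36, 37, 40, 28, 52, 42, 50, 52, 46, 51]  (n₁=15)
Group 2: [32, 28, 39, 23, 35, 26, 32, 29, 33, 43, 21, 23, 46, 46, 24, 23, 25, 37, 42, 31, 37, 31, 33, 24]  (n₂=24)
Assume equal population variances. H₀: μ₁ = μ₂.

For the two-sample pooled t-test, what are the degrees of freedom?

df = n₁ + n₂ − 2 = 15 + 24 − 2 = 37

degrees of freedom = 37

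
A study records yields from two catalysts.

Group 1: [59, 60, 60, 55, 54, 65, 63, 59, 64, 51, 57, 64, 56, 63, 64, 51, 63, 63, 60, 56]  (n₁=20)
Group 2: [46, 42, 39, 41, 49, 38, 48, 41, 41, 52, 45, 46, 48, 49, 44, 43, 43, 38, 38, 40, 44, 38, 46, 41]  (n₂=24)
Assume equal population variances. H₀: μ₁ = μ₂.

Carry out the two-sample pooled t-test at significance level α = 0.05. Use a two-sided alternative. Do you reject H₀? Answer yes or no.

x̄₁=59.350, s₁=4.392, n₁=20
x̄₂=43.333, s₂=4.040, n₂=24
s_p² = [19·4.392² + 23·4.040²]/42 = 17.6639
SE = √(s_p²·(1/20+1/24)) = 1.2725
t = (59.350−43.333)/1.2725 = 12.5870
df = 42
p-value (two-sided) = 0.00000
At α=0.05: p < α → reject H₀

reject H₀: yes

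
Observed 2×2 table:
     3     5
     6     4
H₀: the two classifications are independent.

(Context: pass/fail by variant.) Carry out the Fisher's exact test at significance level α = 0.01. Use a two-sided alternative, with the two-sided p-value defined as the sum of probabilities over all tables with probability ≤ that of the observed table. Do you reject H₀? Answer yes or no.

reject H₀: no

Margins: r₁=8, r₂=10, c₁=9, c₂=9, n=18
p_obs = C(8,3)·C(10,6)/C(18,9); sum pmf over tables with pmf ≤ p_obs
p-value (two-sided) = 0.63719
At α=0.01: p ≥ α → fail to reject H₀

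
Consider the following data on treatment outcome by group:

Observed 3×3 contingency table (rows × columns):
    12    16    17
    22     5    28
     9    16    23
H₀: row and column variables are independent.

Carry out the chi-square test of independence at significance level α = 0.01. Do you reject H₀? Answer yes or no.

reject H₀: yes

Row totals [45, 55, 48], col totals [43, 37, 68], n=148
χ² = (12−13.07)²/13.07 + (16−11.25)²/11.25 + (17−20.68)²/20.68 + (22−15.98)²/15.98 + (5−13.75)²/13.75 + (28−25.27)²/25.27 + (9−13.95)²/13.95 + (16−12.00)²/12.00 + (23−22.05)²/22.05 = 14.0064
df = 4
p-value (upper-tail) = 0.00727
At α=0.01: p < α → reject H₀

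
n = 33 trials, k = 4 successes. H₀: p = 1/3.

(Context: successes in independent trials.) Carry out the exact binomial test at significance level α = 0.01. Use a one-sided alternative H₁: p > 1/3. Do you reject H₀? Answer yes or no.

Exact binomial: n=33, k=4, p₀=1/3=0.3333
P(X≥4) from Σ C(n,i)·p₀^i·(1−p₀)^(n−i)
p-value (one-sided, H₁ greater) = 0.99872
At α=0.01: p ≥ α → fail to reject H₀

reject H₀: no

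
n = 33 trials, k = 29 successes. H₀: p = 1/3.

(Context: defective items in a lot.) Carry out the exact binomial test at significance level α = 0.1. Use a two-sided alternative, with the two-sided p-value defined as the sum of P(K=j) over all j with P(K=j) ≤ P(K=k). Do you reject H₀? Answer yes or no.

reject H₀: yes

Exact binomial: n=33, k=29, p₀=1/3=0.3333
P(X=j) = C(n,j)·p₀^j·(1−p₀)^(n−j); p = Σ P(X=j) over j with P(X=j) ≤ P(X=29)
p-value (two-sided) = 0.00000
At α=0.1: p < α → reject H₀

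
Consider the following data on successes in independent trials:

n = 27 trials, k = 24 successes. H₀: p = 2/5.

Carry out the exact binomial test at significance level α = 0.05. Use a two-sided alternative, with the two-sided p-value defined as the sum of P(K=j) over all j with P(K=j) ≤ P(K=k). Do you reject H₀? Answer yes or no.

Exact binomial: n=27, k=24, p₀=2/5=0.4000
P(X=j) = C(n,j)·p₀^j·(1−p₀)^(n−j); p = Σ P(X=j) over j with P(X=j) ≤ P(X=24)
p-value (two-sided) = 0.00000
At α=0.05: p < α → reject H₀

reject H₀: yes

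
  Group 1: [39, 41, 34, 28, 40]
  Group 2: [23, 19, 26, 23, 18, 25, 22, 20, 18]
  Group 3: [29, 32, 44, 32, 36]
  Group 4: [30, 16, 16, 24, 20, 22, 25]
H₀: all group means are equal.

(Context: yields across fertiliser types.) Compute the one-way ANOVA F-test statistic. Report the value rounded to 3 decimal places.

test statistic = 18.238

Group means [36.40, 21.56, 34.60, 21.86], grand mean 27.000
SSB = Σnᵢ(x̄ᵢ−x̄)² = 1182.521; SSW = ΣΣ(x−x̄ᵢ)² = 475.479
MSB = 1182.521/3 = 394.1735; MSW = 475.479/22 = 21.6127
F = MSB/MSW = 18.2381
df = (3, 22)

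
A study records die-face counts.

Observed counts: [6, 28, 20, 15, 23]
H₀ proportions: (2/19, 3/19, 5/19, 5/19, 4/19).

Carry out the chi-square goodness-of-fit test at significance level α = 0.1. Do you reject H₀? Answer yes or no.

n = 92; E_i = n·p_i = [9.68, 14.53, 24.21, 24.21, 19.37]
χ² = (6−9.68)²/9.68 + (28−14.53)²/14.53 + (20−24.21)²/24.21 + (15−24.21)²/24.21 + (23−19.37)²/19.37 = 18.8161
df = 4
p-value (upper-tail) = 0.00085
At α=0.1: p < α → reject H₀

reject H₀: yes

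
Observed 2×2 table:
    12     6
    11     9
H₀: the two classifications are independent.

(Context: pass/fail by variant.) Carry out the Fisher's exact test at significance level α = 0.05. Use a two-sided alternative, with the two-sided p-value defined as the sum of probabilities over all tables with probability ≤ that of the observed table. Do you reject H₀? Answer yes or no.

Margins: r₁=18, r₂=20, c₁=23, c₂=15, n=38
p_obs = C(18,12)·C(20,11)/C(38,23); sum pmf over tables with pmf ≤ p_obs
p-value (two-sided) = 0.52163
At α=0.05: p ≥ α → fail to reject H₀

reject H₀: no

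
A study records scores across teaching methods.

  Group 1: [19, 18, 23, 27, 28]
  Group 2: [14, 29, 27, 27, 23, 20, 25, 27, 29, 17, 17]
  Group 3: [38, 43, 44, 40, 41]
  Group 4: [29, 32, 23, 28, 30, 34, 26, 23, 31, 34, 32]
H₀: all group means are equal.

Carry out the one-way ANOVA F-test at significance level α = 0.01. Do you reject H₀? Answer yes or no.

Group means [23.00, 23.18, 41.20, 29.27], grand mean 28.062
SSB = Σnᵢ(x̄ᵢ−x̄)² = 1269.257; SSW = ΣΣ(x−x̄ᵢ)² = 544.618
MSB = 1269.257/3 = 423.0856; MSW = 544.618/28 = 19.4506
F = MSB/MSW = 21.7517
df = (3, 28)
p-value (upper-tail) = 0.00000
At α=0.01: p < α → reject H₀

reject H₀: yes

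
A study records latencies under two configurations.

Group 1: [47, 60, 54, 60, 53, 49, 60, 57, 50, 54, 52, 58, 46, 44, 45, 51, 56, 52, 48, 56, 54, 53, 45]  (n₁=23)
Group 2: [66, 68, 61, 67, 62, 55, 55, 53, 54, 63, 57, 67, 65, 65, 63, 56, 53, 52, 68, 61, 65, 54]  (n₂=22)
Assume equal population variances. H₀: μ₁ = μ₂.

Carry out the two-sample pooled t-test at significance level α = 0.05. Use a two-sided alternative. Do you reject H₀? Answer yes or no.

reject H₀: yes

x̄₁=52.348, s₁=4.996, n₁=23
x̄₂=60.455, s₂=5.629, n₂=22
s_p² = [22·4.996² + 21·5.629²]/43 = 28.2482
SE = √(s_p²·(1/23+1/22)) = 1.5850
t = (52.348−60.455)/1.5850 = -5.1147
df = 43
p-value (two-sided) = 0.00001
At α=0.05: p < α → reject H₀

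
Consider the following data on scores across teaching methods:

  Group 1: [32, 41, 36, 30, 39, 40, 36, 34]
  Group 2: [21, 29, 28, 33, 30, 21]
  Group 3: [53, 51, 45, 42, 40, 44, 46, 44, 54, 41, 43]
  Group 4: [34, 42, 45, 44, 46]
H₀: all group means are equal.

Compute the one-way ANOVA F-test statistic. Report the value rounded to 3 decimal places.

Group means [36.00, 27.00, 45.73, 42.20], grand mean 38.800
SSB = Σnᵢ(x̄ᵢ−x̄)² = 1483.818; SSW = ΣΣ(x−x̄ᵢ)² = 552.982
MSB = 1483.818/3 = 494.6061; MSW = 552.982/26 = 21.2685
F = MSB/MSW = 23.2553
df = (3, 26)

test statistic = 23.255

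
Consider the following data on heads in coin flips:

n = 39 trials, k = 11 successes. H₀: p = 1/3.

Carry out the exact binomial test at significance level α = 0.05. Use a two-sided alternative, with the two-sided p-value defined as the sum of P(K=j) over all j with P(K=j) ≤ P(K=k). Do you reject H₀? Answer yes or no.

Exact binomial: n=39, k=11, p₀=1/3=0.3333
P(X=j) = C(n,j)·p₀^j·(1−p₀)^(n−j); p = Σ P(X=j) over j with P(X=j) ≤ P(X=11)
p-value (two-sided) = 0.61108
At α=0.05: p ≥ α → fail to reject H₀

reject H₀: no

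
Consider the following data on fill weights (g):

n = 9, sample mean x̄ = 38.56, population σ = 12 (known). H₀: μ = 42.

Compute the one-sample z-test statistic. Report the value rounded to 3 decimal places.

SE = σ/√n = 12/√9 = 4.0000
z = (x̄−μ₀)/SE = (38.56−42)/4.0000 = -0.8600

test statistic = -0.860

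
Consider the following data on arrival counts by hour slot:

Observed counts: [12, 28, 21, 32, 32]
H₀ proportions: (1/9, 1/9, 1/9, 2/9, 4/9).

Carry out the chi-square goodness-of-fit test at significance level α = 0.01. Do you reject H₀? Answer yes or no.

reject H₀: yes

n = 125; E_i = n·p_i = [13.89, 13.89, 13.89, 27.78, 55.56]
χ² = (12−13.89)²/13.89 + (28−13.89)²/13.89 + (21−13.89)²/13.89 + (32−27.78)²/27.78 + (32−55.56)²/55.56 = 28.8640
df = 4
p-value (upper-tail) = 0.00001
At α=0.01: p < α → reject H₀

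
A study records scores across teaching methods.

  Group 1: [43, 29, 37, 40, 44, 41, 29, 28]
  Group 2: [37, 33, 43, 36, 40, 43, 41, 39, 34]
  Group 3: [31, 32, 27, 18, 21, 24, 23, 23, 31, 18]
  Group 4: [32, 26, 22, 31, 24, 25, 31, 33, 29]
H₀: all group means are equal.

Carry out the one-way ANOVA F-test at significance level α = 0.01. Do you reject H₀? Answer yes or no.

reject H₀: yes

Group means [36.38, 38.44, 24.80, 28.11], grand mean 31.611
SSB = Σnᵢ(x̄ᵢ−x̄)² = 1175.969; SSW = ΣΣ(x−x̄ᵢ)² = 796.586
MSB = 1175.969/3 = 391.9898; MSW = 796.586/32 = 24.8933
F = MSB/MSW = 15.7468
df = (3, 32)
p-value (upper-tail) = 0.00000
At α=0.01: p < α → reject H₀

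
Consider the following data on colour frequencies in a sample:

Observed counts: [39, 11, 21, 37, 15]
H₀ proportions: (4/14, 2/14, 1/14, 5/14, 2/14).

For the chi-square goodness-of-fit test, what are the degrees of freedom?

degrees of freedom = 4

df = k − 1 = 5 − 1 = 4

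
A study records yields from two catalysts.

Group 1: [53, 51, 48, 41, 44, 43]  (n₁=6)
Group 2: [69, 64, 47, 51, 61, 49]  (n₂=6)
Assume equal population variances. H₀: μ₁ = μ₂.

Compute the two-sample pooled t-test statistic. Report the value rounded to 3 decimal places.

x̄₁=46.667, s₁=4.761, n₁=6
x̄₂=56.833, s₂=9.042, n₂=6
s_p² = [5·4.761² + 5·9.042²]/10 = 52.2167
SE = √(s_p²·(1/6+1/6)) = 4.1720
t = (46.667−56.833)/4.1720 = -2.4369
df = 10

test statistic = -2.437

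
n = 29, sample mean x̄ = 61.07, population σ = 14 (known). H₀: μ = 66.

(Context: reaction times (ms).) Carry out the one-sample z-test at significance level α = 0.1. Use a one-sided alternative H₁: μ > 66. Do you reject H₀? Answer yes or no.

reject H₀: no

SE = σ/√n = 14/√29 = 2.5997
z = (x̄−μ₀)/SE = (61.07−66)/2.5997 = -1.8963
p-value (one-sided, H₁ greater) = 0.97104
At α=0.1: p ≥ α → fail to reject H₀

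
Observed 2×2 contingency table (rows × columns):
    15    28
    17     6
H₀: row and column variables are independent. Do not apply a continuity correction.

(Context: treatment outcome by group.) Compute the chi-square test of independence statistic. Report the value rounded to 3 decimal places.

Row totals [43, 23], col totals [32, 34], n=66
χ² = (15−20.85)²/20.85 + (28−22.15)²/22.15 + (17−11.15)²/11.15 + (6−11.85)²/11.85 = 9.1389
df = 1

test statistic = 9.139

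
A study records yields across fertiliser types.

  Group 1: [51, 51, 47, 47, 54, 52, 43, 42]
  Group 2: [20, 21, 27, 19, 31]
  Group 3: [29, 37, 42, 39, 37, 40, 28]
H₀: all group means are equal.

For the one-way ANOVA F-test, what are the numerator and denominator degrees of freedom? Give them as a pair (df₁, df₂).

degrees of freedom = [2, 17]

k = 3 groups, N = 20 total
df = (k−1, N−k) = (3−1, 20−3) = (2, 17)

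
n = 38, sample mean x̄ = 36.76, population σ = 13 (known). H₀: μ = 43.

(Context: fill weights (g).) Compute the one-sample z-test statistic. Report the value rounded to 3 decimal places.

test statistic = -2.959

SE = σ/√n = 13/√38 = 2.1089
z = (x̄−μ₀)/SE = (36.76−43)/2.1089 = -2.9589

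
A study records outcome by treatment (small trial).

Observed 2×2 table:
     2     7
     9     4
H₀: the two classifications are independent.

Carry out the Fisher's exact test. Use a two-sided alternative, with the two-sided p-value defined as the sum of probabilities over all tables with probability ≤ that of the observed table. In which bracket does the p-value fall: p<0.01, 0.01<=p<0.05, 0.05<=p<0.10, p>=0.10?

Margins: r₁=9, r₂=13, c₁=11, c₂=11, n=22
p_obs = C(9,2)·C(13,9)/C(22,11); sum pmf over tables with pmf ≤ p_obs
p-value (two-sided) = 0.08050
→ bracket: 0.05<=p<0.10

p-value bracket: 0.05<=p<0.10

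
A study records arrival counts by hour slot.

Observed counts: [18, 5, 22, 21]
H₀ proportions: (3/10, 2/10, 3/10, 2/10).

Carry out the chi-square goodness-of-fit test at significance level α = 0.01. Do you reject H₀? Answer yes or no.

reject H₀: no

n = 66; E_i = n·p_i = [19.80, 13.20, 19.80, 13.20]
χ² = (18−19.80)²/19.80 + (5−13.20)²/13.20 + (22−19.80)²/19.80 + (21−13.20)²/13.20 = 10.1111
df = 3
p-value (upper-tail) = 0.01764
At α=0.01: p ≥ α → fail to reject H₀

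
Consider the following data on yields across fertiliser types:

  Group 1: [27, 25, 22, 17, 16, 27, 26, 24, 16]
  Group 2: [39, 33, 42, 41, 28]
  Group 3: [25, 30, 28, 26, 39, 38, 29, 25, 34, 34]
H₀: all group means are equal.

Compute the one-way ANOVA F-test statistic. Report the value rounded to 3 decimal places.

Group means [22.22, 36.60, 30.80], grand mean 28.792
SSB = Σnᵢ(x̄ᵢ−x̄)² = 733.603; SSW = ΣΣ(x−x̄ᵢ)² = 558.356
MSB = 733.603/2 = 366.8014; MSW = 558.356/21 = 26.5884
F = MSB/MSW = 13.7956
df = (2, 21)

test statistic = 13.796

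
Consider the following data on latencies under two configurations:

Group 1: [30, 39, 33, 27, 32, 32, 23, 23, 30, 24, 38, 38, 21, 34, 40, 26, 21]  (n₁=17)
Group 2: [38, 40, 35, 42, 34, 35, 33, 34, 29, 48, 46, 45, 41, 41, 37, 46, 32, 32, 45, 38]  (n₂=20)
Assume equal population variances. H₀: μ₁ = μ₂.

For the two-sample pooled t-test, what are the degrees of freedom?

degrees of freedom = 35

df = n₁ + n₂ − 2 = 17 + 20 − 2 = 35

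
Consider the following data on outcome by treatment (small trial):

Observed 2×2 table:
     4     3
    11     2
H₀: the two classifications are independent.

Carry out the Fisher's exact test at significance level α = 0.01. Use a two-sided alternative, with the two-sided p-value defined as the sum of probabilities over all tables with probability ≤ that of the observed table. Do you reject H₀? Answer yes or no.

reject H₀: no

Margins: r₁=7, r₂=13, c₁=15, c₂=5, n=20
p_obs = C(7,4)·C(13,11)/C(20,15); sum pmf over tables with pmf ≤ p_obs
p-value (two-sided) = 0.28980
At α=0.01: p ≥ α → fail to reject H₀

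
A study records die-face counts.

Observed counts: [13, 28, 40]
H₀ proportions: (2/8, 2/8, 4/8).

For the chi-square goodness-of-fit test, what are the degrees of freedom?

df = k − 1 = 3 − 1 = 2

degrees of freedom = 2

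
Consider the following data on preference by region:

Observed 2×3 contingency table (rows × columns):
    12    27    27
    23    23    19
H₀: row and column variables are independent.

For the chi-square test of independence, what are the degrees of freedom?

degrees of freedom = 2

df = (r−1)(c−1) = (2−1)·(3−1) = 2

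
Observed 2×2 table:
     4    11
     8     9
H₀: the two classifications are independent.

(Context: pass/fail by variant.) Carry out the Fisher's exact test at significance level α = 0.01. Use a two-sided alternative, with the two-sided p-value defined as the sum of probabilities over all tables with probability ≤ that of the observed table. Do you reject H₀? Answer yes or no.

reject H₀: no

Margins: r₁=15, r₂=17, c₁=12, c₂=20, n=32
p_obs = C(15,4)·C(17,8)/C(32,12); sum pmf over tables with pmf ≤ p_obs
p-value (two-sided) = 0.29066
At α=0.01: p ≥ α → fail to reject H₀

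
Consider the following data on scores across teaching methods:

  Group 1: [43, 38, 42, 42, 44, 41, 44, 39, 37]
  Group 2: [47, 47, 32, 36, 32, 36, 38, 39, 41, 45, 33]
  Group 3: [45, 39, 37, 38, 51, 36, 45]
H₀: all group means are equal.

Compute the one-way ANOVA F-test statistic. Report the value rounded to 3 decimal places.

test statistic = 0.957

Group means [41.11, 38.73, 41.57], grand mean 40.259
SSB = Σnᵢ(x̄ᵢ−x̄)² = 44.400; SSW = ΣΣ(x−x̄ᵢ)² = 556.785
MSB = 44.400/2 = 22.2001; MSW = 556.785/24 = 23.1994
F = MSB/MSW = 0.9569
df = (2, 24)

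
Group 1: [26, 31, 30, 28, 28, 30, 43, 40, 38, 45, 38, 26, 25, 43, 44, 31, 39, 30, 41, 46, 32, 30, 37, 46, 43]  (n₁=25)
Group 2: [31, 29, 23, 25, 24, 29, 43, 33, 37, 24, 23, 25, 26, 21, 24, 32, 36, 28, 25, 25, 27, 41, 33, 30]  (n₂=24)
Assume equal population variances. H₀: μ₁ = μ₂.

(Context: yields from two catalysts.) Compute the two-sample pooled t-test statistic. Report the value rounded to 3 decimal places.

x̄₁=35.600, s₁=7.089, n₁=25
x̄₂=28.917, s₂=5.853, n₂=24
s_p² = [24·7.089² + 23·5.853²]/47 = 42.4220
SE = √(s_p²·(1/25+1/24)) = 1.8613
t = (35.600−28.917)/1.8613 = 3.5907
df = 47

test statistic = 3.591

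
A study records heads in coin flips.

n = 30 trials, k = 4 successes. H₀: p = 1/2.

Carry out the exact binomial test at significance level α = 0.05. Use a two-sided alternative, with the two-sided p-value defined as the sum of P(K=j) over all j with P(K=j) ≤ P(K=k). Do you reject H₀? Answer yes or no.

reject H₀: yes

Exact binomial: n=30, k=4, p₀=1/2=0.5000
P(X=j) = C(n,j)·p₀^j·(1−p₀)^(n−j); p = Σ P(X=j) over j with P(X=j) ≤ P(X=4)
p-value (two-sided) = 0.00006
At α=0.05: p < α → reject H₀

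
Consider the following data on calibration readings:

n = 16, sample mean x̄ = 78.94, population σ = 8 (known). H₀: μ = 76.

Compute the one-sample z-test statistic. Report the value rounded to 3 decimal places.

test statistic = 1.470

SE = σ/√n = 8/√16 = 2.0000
z = (x̄−μ₀)/SE = (78.94−76)/2.0000 = 1.4700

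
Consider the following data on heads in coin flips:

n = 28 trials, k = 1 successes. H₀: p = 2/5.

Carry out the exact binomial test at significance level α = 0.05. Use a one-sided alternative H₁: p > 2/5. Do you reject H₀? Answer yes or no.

Exact binomial: n=28, k=1, p₀=2/5=0.4000
P(X≥1) from Σ C(n,i)·p₀^i·(1−p₀)^(n−i)
p-value (one-sided, H₁ greater) = 1.00000
At α=0.05: p ≥ α → fail to reject H₀

reject H₀: no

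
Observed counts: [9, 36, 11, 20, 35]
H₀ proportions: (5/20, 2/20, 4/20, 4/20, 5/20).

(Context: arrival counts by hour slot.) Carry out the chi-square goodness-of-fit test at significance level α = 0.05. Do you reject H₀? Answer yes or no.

reject H₀: yes

n = 111; E_i = n·p_i = [27.75, 11.10, 22.20, 22.20, 27.75]
χ² = (9−27.75)²/27.75 + (36−11.10)²/11.10 + (11−22.20)²/22.20 + (20−22.20)²/22.20 + (35−27.75)²/27.75 = 76.2883
df = 4
p-value (upper-tail) = 0.00000
At α=0.05: p < α → reject H₀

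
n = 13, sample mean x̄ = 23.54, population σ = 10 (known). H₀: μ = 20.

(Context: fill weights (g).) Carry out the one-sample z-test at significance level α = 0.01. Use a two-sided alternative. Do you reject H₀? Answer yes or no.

reject H₀: no

SE = σ/√n = 10/√13 = 2.7735
z = (x̄−μ₀)/SE = (23.54−20)/2.7735 = 1.2764
p-value (two-sided) = 0.20183
At α=0.01: p ≥ α → fail to reject H₀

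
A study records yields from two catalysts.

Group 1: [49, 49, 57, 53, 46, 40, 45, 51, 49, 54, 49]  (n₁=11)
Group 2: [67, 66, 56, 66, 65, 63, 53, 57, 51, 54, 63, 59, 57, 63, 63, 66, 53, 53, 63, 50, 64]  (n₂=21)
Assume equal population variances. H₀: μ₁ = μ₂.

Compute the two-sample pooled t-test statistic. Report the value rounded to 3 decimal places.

x̄₁=49.273, s₁=4.628, n₁=11
x̄₂=59.619, s₂=5.652, n₂=21
s_p² = [10·4.628² + 20·5.652²]/30 = 28.4378
SE = √(s_p²·(1/11+1/21)) = 1.9848
t = (49.273−59.619)/1.9848 = -5.2128
df = 30

test statistic = -5.213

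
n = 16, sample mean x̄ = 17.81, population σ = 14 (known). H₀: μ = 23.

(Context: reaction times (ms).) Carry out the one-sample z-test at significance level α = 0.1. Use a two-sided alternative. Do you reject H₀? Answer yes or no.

reject H₀: no

SE = σ/√n = 14/√16 = 3.5000
z = (x̄−μ₀)/SE = (17.81−23)/3.5000 = -1.4829
p-value (two-sided) = 0.13811
At α=0.1: p ≥ α → fail to reject H₀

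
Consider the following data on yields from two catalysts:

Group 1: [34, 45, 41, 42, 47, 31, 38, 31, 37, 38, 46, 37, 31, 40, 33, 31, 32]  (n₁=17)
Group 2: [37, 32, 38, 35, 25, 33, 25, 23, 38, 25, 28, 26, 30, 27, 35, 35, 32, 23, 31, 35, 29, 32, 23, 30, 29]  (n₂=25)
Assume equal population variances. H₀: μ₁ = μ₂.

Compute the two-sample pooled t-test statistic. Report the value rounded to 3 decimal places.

x̄₁=37.294, s₁=5.531, n₁=17
x̄₂=30.240, s₂=4.790, n₂=25
s_p² = [16·5.531² + 24·4.790²]/40 = 26.0022
SE = √(s_p²·(1/17+1/25)) = 1.6030
t = (37.294−30.240)/1.6030 = 4.4006
df = 40

test statistic = 4.401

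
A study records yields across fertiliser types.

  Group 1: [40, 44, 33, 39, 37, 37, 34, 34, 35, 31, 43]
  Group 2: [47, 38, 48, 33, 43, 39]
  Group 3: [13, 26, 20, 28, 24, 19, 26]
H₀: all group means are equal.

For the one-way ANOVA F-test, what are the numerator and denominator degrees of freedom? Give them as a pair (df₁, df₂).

k = 3 groups, N = 24 total
df = (k−1, N−k) = (3−1, 24−3) = (2, 21)

degrees of freedom = [2, 21]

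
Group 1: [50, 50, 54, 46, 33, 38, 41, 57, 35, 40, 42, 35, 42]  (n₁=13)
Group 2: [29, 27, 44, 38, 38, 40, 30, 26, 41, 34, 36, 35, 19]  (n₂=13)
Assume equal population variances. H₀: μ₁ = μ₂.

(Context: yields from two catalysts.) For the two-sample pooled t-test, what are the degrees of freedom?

degrees of freedom = 24

df = n₁ + n₂ − 2 = 13 + 13 − 2 = 24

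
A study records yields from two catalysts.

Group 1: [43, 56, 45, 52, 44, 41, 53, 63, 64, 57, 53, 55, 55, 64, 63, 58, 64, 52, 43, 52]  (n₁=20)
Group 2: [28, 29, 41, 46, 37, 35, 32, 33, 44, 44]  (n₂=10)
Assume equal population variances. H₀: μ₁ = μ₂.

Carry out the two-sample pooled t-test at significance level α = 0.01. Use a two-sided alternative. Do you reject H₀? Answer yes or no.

reject H₀: yes

x̄₁=53.850, s₁=7.604, n₁=20
x̄₂=36.900, s₂=6.540, n₂=10
s_p² = [19·7.604² + 9·6.540²]/28 = 52.9804
SE = √(s_p²·(1/20+1/10)) = 2.8191
t = (53.850−36.900)/2.8191 = 6.0127
df = 28
p-value (two-sided) = 0.00000
At α=0.01: p < α → reject H₀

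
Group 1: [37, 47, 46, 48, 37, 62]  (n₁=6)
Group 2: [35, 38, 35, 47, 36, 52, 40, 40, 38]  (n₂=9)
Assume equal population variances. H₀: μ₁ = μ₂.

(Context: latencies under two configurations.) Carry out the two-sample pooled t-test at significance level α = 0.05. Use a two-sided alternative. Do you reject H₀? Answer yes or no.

reject H₀: no

x̄₁=46.167, s₁=9.196, n₁=6
x̄₂=40.111, s₂=5.776, n₂=9
s_p² = [5·9.196² + 8·5.776²]/13 = 53.0556
SE = √(s_p²·(1/6+1/9)) = 3.8390
t = (46.167−40.111)/3.8390 = 1.5774
df = 13
p-value (two-sided) = 0.13872
At α=0.05: p ≥ α → fail to reject H₀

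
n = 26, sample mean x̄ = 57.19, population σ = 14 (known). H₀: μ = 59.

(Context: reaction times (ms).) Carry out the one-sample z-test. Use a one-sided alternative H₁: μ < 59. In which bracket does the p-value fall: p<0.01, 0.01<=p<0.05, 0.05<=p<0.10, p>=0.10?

SE = σ/√n = 14/√26 = 2.7456
z = (x̄−μ₀)/SE = (57.19−59)/2.7456 = -0.6592
p-value (one-sided, H₁ less) = 0.25487
→ bracket: p>=0.10

p-value bracket: p>=0.10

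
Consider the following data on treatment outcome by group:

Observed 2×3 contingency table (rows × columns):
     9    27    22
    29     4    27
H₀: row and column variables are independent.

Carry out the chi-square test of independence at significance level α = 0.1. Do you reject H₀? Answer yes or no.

Row totals [58, 60], col totals [38, 31, 49], n=118
χ² = (9−18.68)²/18.68 + (27−15.24)²/15.24 + (22−24.08)²/24.08 + (29−19.32)²/19.32 + (4−15.76)²/15.76 + (27−24.92)²/24.92 = 28.0752
df = 2
p-value (upper-tail) = 0.00000
At α=0.1: p < α → reject H₀

reject H₀: yes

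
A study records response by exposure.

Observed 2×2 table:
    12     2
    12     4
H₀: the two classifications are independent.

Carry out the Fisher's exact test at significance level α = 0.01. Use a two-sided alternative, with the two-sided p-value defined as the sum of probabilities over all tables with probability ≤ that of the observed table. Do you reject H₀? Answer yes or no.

reject H₀: no

Margins: r₁=14, r₂=16, c₁=24, c₂=6, n=30
p_obs = C(14,12)·C(16,12)/C(30,24); sum pmf over tables with pmf ≤ p_obs
p-value (two-sided) = 0.65670
At α=0.01: p ≥ α → fail to reject H₀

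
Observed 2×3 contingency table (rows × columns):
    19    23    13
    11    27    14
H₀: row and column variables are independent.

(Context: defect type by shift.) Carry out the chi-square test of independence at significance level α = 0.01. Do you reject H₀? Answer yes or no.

Row totals [55, 52], col totals [30, 50, 27], n=107
χ² = (19−15.42)²/15.42 + (23−25.70)²/25.70 + (13−13.88)²/13.88 + (11−14.58)²/14.58 + (27−24.30)²/24.30 + (14−13.12)²/13.12 = 2.4082
df = 2
p-value (upper-tail) = 0.29997
At α=0.01: p ≥ α → fail to reject H₀

reject H₀: no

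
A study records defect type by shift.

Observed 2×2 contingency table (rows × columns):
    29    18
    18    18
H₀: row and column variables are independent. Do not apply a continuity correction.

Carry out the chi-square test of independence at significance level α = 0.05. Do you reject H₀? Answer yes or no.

Row totals [47, 36], col totals [47, 36], n=83
χ² = (29−26.61)²/26.61 + (18−20.39)²/20.39 + (18−20.39)²/20.39 + (18−15.61)²/15.61 = 1.1366
df = 1
p-value (upper-tail) = 0.28637
At α=0.05: p ≥ α → fail to reject H₀

reject H₀: no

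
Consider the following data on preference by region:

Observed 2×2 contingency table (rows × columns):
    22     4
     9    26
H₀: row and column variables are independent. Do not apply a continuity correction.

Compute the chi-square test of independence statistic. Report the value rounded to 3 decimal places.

Row totals [26, 35], col totals [31, 30], n=61
χ² = (22−13.21)²/13.21 + (4−12.79)²/12.79 + (9−17.79)²/17.79 + (26−17.21)²/17.21 = 20.7079
df = 1

test statistic = 20.708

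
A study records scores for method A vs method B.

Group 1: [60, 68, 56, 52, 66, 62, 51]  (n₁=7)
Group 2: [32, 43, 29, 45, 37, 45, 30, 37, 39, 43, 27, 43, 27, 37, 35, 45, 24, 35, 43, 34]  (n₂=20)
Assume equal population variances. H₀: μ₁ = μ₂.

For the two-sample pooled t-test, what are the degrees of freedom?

df = n₁ + n₂ − 2 = 7 + 20 − 2 = 25

degrees of freedom = 25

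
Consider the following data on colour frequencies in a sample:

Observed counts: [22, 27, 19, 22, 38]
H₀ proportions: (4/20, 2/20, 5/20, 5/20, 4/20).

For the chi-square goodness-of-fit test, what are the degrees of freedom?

df = k − 1 = 5 − 1 = 4

degrees of freedom = 4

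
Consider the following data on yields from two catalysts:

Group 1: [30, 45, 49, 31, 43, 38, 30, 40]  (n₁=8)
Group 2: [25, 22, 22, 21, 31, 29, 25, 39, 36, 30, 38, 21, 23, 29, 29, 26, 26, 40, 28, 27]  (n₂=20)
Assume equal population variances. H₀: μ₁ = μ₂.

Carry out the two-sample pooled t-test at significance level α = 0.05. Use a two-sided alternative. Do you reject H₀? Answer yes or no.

x̄₁=38.250, s₁=7.324, n₁=8
x̄₂=28.350, s₂=5.914, n₂=20
s_p² = [7·7.324² + 19·5.914²]/26 = 40.0019
SE = √(s_p²·(1/8+1/20)) = 2.6458
t = (38.250−28.350)/2.6458 = 3.7418
df = 26
p-value (two-sided) = 0.00091
At α=0.05: p < α → reject H₀

reject H₀: yes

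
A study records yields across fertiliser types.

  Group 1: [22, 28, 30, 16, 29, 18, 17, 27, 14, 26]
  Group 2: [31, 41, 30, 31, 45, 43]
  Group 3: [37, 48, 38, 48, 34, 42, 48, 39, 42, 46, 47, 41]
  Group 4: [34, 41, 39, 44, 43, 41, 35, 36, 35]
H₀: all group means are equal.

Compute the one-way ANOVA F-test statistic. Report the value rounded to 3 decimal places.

test statistic = 27.277

Group means [22.70, 36.83, 42.50, 38.67], grand mean 35.297
SSB = Σnᵢ(x̄ᵢ−x̄)² = 2325.796; SSW = ΣΣ(x−x̄ᵢ)² = 937.933
MSB = 2325.796/3 = 775.2655; MSW = 937.933/33 = 28.4222
F = MSB/MSW = 27.2767
df = (3, 33)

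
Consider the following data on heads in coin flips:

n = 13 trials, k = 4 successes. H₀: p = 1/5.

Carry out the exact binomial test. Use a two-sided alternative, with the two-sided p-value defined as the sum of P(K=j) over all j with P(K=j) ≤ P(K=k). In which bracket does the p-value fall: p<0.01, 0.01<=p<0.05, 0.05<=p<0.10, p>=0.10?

p-value bracket: p>=0.10

Exact binomial: n=13, k=4, p₀=1/5=0.2000
P(X=j) = C(n,j)·p₀^j·(1−p₀)^(n−j); p = Σ P(X=j) over j with P(X=j) ≤ P(X=4)
p-value (two-sided) = 0.30765
→ bracket: p>=0.10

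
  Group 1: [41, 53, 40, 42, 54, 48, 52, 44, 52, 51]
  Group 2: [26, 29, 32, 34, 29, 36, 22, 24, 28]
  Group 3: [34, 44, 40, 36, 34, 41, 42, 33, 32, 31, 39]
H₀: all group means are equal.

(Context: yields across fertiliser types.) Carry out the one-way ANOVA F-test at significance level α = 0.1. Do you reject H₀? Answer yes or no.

reject H₀: yes

Group means [47.70, 28.89, 36.91], grand mean 38.100
SSB = Σnᵢ(x̄ᵢ−x̄)² = 1700.802; SSW = ΣΣ(x−x̄ᵢ)² = 631.898
MSB = 1700.802/2 = 850.4010; MSW = 631.898/27 = 23.4036
F = MSB/MSW = 36.3363
df = (2, 27)
p-value (upper-tail) = 0.00000
At α=0.1: p < α → reject H₀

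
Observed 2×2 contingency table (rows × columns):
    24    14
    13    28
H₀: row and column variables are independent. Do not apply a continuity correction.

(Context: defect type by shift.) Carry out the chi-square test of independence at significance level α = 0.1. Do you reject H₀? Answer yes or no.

reject H₀: yes

Row totals [38, 41], col totals [37, 42], n=79
χ² = (24−17.80)²/17.80 + (14−20.20)²/20.20 + (13−19.20)²/19.20 + (28−21.80)²/21.80 = 7.8343
df = 1
p-value (upper-tail) = 0.00513
At α=0.1: p < α → reject H₀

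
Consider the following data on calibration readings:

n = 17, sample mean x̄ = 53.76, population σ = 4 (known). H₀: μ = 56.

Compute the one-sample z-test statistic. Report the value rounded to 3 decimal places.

test statistic = -2.309

SE = σ/√n = 4/√17 = 0.9701
z = (x̄−μ₀)/SE = (53.76−56)/0.9701 = -2.3089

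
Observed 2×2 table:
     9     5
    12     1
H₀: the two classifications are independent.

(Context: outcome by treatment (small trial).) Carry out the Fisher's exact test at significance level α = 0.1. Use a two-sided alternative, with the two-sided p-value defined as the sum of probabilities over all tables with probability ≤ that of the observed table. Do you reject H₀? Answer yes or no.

Margins: r₁=14, r₂=13, c₁=21, c₂=6, n=27
p_obs = C(14,9)·C(13,12)/C(27,21); sum pmf over tables with pmf ≤ p_obs
p-value (two-sided) = 0.16473
At α=0.1: p ≥ α → fail to reject H₀

reject H₀: no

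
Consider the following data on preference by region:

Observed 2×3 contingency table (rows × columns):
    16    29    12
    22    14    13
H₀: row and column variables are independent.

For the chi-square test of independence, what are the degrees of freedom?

degrees of freedom = 2

df = (r−1)(c−1) = (2−1)·(3−1) = 2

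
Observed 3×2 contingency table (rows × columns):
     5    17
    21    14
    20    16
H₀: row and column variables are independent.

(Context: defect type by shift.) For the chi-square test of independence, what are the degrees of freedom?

df = (r−1)(c−1) = (3−1)·(2−1) = 2

degrees of freedom = 2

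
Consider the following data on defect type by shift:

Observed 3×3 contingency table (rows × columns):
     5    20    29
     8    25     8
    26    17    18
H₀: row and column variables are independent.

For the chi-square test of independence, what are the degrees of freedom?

degrees of freedom = 4

df = (r−1)(c−1) = (3−1)·(3−1) = 4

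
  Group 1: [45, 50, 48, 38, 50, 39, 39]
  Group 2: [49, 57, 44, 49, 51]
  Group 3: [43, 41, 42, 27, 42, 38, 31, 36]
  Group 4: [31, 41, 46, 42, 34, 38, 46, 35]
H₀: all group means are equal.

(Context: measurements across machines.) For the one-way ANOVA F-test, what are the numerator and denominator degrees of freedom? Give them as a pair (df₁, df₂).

k = 4 groups, N = 28 total
df = (k−1, N−k) = (4−1, 28−4) = (3, 24)

degrees of freedom = [3, 24]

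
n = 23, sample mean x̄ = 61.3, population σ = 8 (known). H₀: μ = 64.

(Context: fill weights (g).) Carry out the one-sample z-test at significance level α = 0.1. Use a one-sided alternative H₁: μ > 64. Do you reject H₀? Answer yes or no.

reject H₀: no

SE = σ/√n = 8/√23 = 1.6681
z = (x̄−μ₀)/SE = (61.3−64)/1.6681 = -1.6186
p-value (one-sided, H₁ greater) = 0.94723
At α=0.1: p ≥ α → fail to reject H₀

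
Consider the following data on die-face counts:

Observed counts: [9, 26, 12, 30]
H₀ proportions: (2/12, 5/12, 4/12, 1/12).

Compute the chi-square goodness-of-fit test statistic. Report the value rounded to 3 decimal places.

test statistic = 96.252

n = 77; E_i = n·p_i = [12.83, 32.08, 25.67, 6.42]
χ² = (9−12.83)²/12.83 + (26−32.08)²/32.08 + (12−25.67)²/25.67 + (30−6.42)²/6.42 = 96.2519
df = 3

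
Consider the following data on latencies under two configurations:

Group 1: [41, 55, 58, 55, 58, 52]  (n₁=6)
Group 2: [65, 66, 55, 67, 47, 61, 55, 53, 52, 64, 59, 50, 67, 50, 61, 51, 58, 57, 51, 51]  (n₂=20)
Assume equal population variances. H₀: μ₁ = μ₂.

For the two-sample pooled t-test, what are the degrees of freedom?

df = n₁ + n₂ − 2 = 6 + 20 − 2 = 24

degrees of freedom = 24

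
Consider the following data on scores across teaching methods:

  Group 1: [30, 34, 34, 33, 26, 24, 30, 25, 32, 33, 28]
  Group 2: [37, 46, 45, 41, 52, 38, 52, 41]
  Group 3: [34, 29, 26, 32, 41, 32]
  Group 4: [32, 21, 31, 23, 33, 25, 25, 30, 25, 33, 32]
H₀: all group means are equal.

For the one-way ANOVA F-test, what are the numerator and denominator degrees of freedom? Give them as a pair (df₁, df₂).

k = 4 groups, N = 36 total
df = (k−1, N−k) = (4−1, 36−4) = (3, 32)

degrees of freedom = [3, 32]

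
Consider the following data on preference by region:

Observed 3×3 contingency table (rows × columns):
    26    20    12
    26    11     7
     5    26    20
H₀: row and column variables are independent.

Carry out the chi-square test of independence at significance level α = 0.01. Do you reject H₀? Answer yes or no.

reject H₀: yes

Row totals [58, 44, 51], col totals [57, 57, 39], n=153
χ² = (26−21.61)²/21.61 + (20−21.61)²/21.61 + (12−14.78)²/14.78 + (26−16.39)²/16.39 + (11−16.39)²/16.39 + (7−11.22)²/11.22 + (5−19.00)²/19.00 + (26−19.00)²/19.00 + (20−13.00)²/13.00 = 27.1904
df = 4
p-value (upper-tail) = 0.00002
At α=0.01: p < α → reject H₀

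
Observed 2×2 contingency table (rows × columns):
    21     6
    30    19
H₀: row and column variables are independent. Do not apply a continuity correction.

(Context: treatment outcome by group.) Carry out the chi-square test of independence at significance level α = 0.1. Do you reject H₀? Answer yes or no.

Row totals [27, 49], col totals [51, 25], n=76
χ² = (21−18.12)²/18.12 + (6−8.88)²/8.88 + (30−32.88)²/32.88 + (19−16.12)²/16.12 = 2.1609
df = 1
p-value (upper-tail) = 0.14156
At α=0.1: p ≥ α → fail to reject H₀

reject H₀: no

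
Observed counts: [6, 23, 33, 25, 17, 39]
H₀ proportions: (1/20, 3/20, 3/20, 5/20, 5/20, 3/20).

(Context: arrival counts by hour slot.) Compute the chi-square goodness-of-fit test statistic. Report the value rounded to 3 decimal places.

test statistic = 33.942

n = 143; E_i = n·p_i = [7.15, 21.45, 21.45, 35.75, 35.75, 21.45]
χ² = (6−7.15)²/7.15 + (23−21.45)²/21.45 + (33−21.45)²/21.45 + (25−35.75)²/35.75 + (17−35.75)²/35.75 + (39−21.45)²/21.45 = 33.9417
df = 5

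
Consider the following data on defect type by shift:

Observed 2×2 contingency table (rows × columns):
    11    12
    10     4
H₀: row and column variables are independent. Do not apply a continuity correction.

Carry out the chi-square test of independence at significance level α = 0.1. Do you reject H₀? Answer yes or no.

Row totals [23, 14], col totals [21, 16], n=37
χ² = (11−13.05)²/13.05 + (12−9.95)²/9.95 + (10−7.95)²/7.95 + (4−6.05)²/6.05 = 1.9753
df = 1
p-value (upper-tail) = 0.15989
At α=0.1: p ≥ α → fail to reject H₀

reject H₀: no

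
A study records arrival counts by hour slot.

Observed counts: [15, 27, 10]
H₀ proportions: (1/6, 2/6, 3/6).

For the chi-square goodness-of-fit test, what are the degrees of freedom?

df = k − 1 = 3 − 1 = 2

degrees of freedom = 2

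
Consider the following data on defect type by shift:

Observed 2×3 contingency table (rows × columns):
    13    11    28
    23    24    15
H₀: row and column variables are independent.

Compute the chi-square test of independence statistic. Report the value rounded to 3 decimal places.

Row totals [52, 62], col totals [36, 35, 43], n=114
χ² = (13−16.42)²/16.42 + (11−15.96)²/15.96 + (28−19.61)²/19.61 + (23−19.58)²/19.58 + (24−19.04)²/19.04 + (15−23.39)²/23.39 = 10.7420
df = 2

test statistic = 10.742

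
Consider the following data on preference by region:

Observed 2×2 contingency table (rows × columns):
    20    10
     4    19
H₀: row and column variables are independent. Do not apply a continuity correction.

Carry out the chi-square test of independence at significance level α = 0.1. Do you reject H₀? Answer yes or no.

Row totals [30, 23], col totals [24, 29], n=53
χ² = (20−13.58)²/13.58 + (10−16.42)²/16.42 + (4−10.42)²/10.42 + (19−12.58)²/12.58 = 12.7578
df = 1
p-value (upper-tail) = 0.00035
At α=0.1: p < α → reject H₀

reject H₀: yes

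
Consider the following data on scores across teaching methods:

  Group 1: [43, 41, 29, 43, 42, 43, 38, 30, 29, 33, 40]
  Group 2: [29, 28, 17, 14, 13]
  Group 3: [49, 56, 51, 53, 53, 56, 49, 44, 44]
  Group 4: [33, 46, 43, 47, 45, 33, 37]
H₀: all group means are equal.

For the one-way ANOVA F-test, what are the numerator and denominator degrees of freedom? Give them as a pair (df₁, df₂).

k = 4 groups, N = 32 total
df = (k−1, N−k) = (4−1, 32−4) = (3, 28)

degrees of freedom = [3, 28]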